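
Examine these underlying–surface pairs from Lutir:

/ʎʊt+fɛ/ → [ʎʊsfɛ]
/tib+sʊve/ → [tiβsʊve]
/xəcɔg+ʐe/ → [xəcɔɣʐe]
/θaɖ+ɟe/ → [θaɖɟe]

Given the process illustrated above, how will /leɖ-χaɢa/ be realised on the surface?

The data show regressive manner assimilation: /t/ → [s] before /f/; /b/ → [β] before /s/; /g/ → [ɣ] before /ʐ/. In each pair only manner changes, matching the following consonant, while place and voice stay constant.
No alternation appears in [θaɖɟe]: there the adjacent consonants already agree in manner (/ɖ/ and /ɟ/ are both stops), so this form is consistent with the same rule.
/ɖ/ is a voiced retroflex stop. The following trigger /χ/ is a fricative, so /ɖ/ must become a fricative as well.
A voiced retroflex fricative is [ʐ], so the surface segment is [ʐ].

[leʐχaɢa]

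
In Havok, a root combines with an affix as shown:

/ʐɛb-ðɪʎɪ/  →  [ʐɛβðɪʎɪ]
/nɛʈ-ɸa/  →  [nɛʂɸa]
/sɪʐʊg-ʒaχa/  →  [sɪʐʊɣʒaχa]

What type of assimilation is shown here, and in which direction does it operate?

The segment that alternates is /b/, which surfaces as [β] when adjacent to /ð/.
/b/ is a stop while /ð/ is a fricative; the output [β] is a fricative, matching the trigger — so the feature that spreads is manner.
Place and voice are unchanged, so the assimilation is partial, not total.
The other alternating forms pattern the same way: /ʈ/ → [ʂ] before /ɸ/ (stop → fricative, matching a fricative); /g/ → [ɣ] before /ʒ/ (stop → fricative, matching a fricative) — only manner changes, and always toward the following segment.
Since the segment that changes precedes the conditioning segment, the assimilation is regressive.

regressive manner assimilation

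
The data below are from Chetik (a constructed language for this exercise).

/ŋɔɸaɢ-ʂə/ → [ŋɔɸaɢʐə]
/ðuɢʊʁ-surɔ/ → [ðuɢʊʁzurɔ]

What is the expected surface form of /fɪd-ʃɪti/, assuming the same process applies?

[fɪdʒɪti]

The data show progressive voicing assimilation: /ʂ/ → [ʐ] after /ɢ/; /s/ → [z] after /ʁ/. In each pair only voicing changes, matching the preceding consonant, while place and manner stay constant.
/ʃ/ is a voiceless postalveolar fricative. The preceding trigger /d/ is voiced, so /ʃ/ must become voiced as well.
A voiced postalveolar fricative is [ʒ], so the surface segment is [ʒ].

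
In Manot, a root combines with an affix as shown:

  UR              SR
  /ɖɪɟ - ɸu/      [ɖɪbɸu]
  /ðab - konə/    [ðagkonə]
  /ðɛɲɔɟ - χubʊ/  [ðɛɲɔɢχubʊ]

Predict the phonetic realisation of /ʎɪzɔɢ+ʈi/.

The data show regressive place assimilation: /ɟ/ → [b] before /ɸ/; /b/ → [g] before /k/; /ɟ/ → [ɢ] before /χ/. In each pair only place changes, matching the following consonant, while manner and voice stay constant.
The rule targets /ɢ/ (voiced uvular stop), which sits before the trigger /ʈ/ (retroflex).
A voiced retroflex stop is [ɖ], so the surface segment is [ɖ].

[ʎɪzɔɖʈi]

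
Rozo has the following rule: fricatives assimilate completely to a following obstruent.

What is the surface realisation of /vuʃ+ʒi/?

/ʃ/ is the segment targeted by the rule; it sits immediately before /ʒ/, so it assimilates completely and surfaces as [ʒ].

[vuʒʒi]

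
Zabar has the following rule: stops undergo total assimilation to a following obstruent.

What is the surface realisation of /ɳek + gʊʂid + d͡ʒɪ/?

/k/ is the segment targeted by the rule; it sits immediately before /g/, so it assimilates completely and surfaces as [g].
At the second juncture, /d/ likewise becomes [d͡ʒ] adjacent to /d͡ʒ/.

[ɳeggʊʂid͡ʒd͡ʒɪ]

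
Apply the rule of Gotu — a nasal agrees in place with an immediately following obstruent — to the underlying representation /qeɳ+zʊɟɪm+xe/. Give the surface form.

The rule targets /ɳ/ (voiced retroflex nasal), which sits before the trigger /z/ (alveolar).
The voiced alveolar nasal is [n], so /ɳ/ → [n].
The same rule applies at the second boundary: /m/ → [ŋ] next to /x/.

[qenzʊɟɪŋxe]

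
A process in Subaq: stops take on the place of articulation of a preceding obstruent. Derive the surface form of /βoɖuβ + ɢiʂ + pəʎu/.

The rule targets /ɢ/ (voiced uvular stop), which sits after the trigger /β/ (bilabial).
Changing only its place to bilabial gives [b] — the voiced bilabial stop.
The same rule applies at the second boundary: /p/ → [ʈ] next to /ʂ/.

[βoɖuβbiʂʈəʎu]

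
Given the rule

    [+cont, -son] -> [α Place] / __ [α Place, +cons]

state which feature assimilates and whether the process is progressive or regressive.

The rule copies the place features (abbreviated [Place]) from the environment onto the target, so the assimilating feature is place.
Since the environment is written after the underscore, the trigger follows the target; the direction is regressive.

regressive place assimilation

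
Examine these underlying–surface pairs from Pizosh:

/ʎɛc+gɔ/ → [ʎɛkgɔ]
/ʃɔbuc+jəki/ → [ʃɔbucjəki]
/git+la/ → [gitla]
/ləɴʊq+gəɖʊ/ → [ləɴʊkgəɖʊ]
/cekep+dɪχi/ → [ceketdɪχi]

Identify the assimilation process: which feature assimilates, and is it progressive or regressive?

regressive place assimilation

Underlying /c/ is realised as [k] next to /g/; /g/ itself does not change.
The change palatal → velar matches the place of the following /g/, identifying this as place assimilation.
Manner and voice are unchanged, so the assimilation is partial, not total.
Checking the remaining alternations: /q/ → [k] before /g/ (uvular → velar, matching velar); /p/ → [t] before /d/ (bilabial → alveolar, matching alveolar) — only place changes, and always toward the following segment.
Nothing changes in [ʃɔbucjəki], [gitla]: there the adjacent consonants already agree in place (/c/ and /j/ are both palatal; /t/ and /l/ are both alveolar), so these forms are consistent with the same rule.
Since the segment that changes precedes the conditioning segment, the assimilation is regressive.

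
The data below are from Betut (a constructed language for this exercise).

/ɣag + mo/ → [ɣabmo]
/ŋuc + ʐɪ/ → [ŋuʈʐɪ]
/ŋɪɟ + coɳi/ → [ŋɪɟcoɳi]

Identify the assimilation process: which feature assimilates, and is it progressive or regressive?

The segment that alternates is /g/, which surfaces as [b] when adjacent to /m/.
The change velar → bilabial matches the place of the following /m/, identifying this as place assimilation.
Manner and voice are unchanged, so the assimilation is partial, not total.
The same holds elsewhere in the data: /c/ → [ʈ] before /ʐ/ (palatal → retroflex, matching retroflex) — only place changes, and always toward the following segment.
No alternation appears in [ŋɪɟcoɳi]: there the adjacent consonants already agree in place (/ɟ/ and /c/ are both palatal), so this form is consistent with the same rule.
The trigger is the following segment, so the direction is regressive (anticipatory).

regressive place assimilation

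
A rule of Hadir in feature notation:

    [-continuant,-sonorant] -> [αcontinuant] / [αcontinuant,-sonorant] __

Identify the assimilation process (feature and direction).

The shared variable α links the value of [continuant] on the target to that of the neighbouring obstruent. [continuant] distinguishes stops from fricatives — a manner-of-articulation feature — so this is manner assimilation.
The conditioning segment sits to the left of the focus bar, meaning the trigger precedes the segment that changes — progressive assimilation.

progressive manner assimilation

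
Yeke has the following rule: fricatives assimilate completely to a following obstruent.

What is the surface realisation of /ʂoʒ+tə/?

/ʒ/ is the segment targeted by the rule; it sits immediately before /t/, so it assimilates completely and surfaces as [t].

[ʂottə]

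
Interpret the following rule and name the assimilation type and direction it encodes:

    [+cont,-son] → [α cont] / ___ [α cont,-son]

The shared variable α links the value of [cont] on the target to that of the neighbouring obstruent. [cont] distinguishes stops from fricatives — a manner-of-articulation feature — so this is manner assimilation.
The conditioning segment sits to the right of the focus bar, meaning the trigger follows the segment that changes — regressive assimilation.

regressive manner assimilation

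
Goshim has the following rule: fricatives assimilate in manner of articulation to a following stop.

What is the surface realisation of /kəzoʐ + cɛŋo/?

[kəzoɖcɛŋo]

/ʐ/ is a voiced retroflex fricative. The following trigger /c/ is a stop, so /ʐ/ must become a stop as well.
Changing only its manner to stop gives [ɖ] — the voiced retroflex stop.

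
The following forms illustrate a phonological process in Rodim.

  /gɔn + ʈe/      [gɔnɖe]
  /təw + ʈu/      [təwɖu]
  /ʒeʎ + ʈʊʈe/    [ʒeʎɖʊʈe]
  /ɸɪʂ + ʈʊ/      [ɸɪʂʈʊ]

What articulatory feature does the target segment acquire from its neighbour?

voicing

The segment that alternates is /ʈ/, which surfaces as [ɖ] when adjacent to /n/.
/ʈ/ is voiceless while /n/ is voiced; the output [ɖ] is voiced, matching the trigger — so the feature that spreads is voicing.
The same holds elsewhere in the data: /ʈ/ → [ɖ] after /w/ (voiceless → voiced, matching voiced); /ʈ/ → [ɖ] after /ʎ/ (voiceless → voiced, matching voiced) — only voicing changes, and always toward the preceding segment.
No alternation appears in [ɸɪʂʈʊ]: there the adjacent consonants already agree in voicing (/ʈ/ and /ʂ/ are both voiceless), so this form is consistent with the same rule.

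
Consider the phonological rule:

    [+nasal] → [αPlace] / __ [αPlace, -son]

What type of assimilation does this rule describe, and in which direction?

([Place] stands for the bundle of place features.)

The rule copies the place features (abbreviated [Place]) from the environment onto the target, so the assimilating feature is place.
The conditioning segment sits to the right of the focus bar, meaning the trigger follows the segment that changes — regressive assimilation.

regressive place assimilation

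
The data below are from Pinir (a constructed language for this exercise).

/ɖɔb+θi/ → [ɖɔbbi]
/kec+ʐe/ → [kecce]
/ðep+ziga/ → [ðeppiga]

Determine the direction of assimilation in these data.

progressive

Comparing underlying and surface forms, /θ/ → [b] is the alternation; the neighbouring /b/ is constant.
The output [b] is identical to the trigger /b/ — every feature (place, manner, voicing) has been copied — so this is total assimilation.
The remaining alternations confirm this: /ʐ/ → [c] after /c/; /z/ → [p] after /p/ — in each case the output is a copy of the preceding consonant.
The trigger is the preceding segment, so the direction is progressive (perseverative).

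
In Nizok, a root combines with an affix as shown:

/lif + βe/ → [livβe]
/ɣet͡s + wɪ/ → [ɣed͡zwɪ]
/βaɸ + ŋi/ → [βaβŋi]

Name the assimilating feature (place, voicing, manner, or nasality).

Underlying /f/ is realised as [v] next to /β/; /β/ itself does not change.
/f/ is voiceless while /β/ is voiced; the output [v] is voiced, matching the trigger — so the feature that spreads is voicing.
The other alternating forms pattern the same way: /t͡s/ → [d͡z] before /w/ (voiceless → voiced, matching voiced); /ɸ/ → [β] before /ŋ/ (voiceless → voiced, matching voiced) — only voicing changes, and always toward the following segment.

voicing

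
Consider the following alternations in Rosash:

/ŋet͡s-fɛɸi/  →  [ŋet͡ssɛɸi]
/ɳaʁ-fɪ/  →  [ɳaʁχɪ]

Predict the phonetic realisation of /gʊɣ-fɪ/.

[gʊɣxɪ]

The data show progressive place assimilation: /f/ → [s] after /t͡s/; /f/ → [χ] after /ʁ/. In each pair only place changes, matching the preceding consonant, while manner and voice stay constant.
The rule targets /f/ (voiceless labiodental fricative), which sits after the trigger /ɣ/ (velar).
The voiceless velar fricative is [x], so /f/ → [x].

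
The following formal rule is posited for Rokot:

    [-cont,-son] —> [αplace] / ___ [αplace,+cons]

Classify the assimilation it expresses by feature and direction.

regressive place assimilation

The shared variable α links the value of the place features (abbreviated [place]) on the target to the same value on the neighbouring segment, so place is the feature that assimilates.
Since the environment is written after the underscore, the trigger follows the target; the direction is regressive.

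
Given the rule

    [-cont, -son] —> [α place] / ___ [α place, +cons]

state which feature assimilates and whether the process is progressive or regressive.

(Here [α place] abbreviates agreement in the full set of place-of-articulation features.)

The shared variable α links the value of the place features (abbreviated [place]) on the target to the same value on the neighbouring segment, so place is the feature that assimilates.
The conditioning segment sits to the right of the focus bar, meaning the trigger follows the segment that changes — regressive assimilation.

regressive place assimilation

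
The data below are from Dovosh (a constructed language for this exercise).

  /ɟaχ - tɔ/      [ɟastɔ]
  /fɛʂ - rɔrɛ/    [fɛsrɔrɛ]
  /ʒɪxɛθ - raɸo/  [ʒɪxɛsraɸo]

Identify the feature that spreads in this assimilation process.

place

The segment that alternates is /χ/, which surfaces as [s] when adjacent to /t/.
/χ/ is uvular while /t/ is alveolar; the output [s] is alveolar, matching the trigger — so the feature that spreads is place.
The other alternating forms pattern the same way: /ʂ/ → [s] before /r/ (retroflex → alveolar, matching alveolar); /θ/ → [s] before /r/ (dental → alveolar, matching alveolar) — only place changes, and always toward the following segment.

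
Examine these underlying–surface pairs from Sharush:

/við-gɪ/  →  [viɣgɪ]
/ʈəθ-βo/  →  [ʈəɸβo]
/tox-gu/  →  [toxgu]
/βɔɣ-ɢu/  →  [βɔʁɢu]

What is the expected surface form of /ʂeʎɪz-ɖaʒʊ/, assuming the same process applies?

[ʂeʎɪʐɖaʒʊ]

The data show regressive place assimilation: /ð/ → [ɣ] before /g/; /θ/ → [ɸ] before /β/; /ɣ/ → [ʁ] before /ɢ/. In each pair only place changes, matching the following consonant, while manner and voice stay constant.
No alternation appears in [toxgu]: there the adjacent consonants already agree in place (/x/ and /g/ are both velar), so this form is consistent with the same rule.
/z/ is a voiced alveolar fricative. The following trigger /ɖ/ is retroflex, so /z/ must become retroflex as well.
A voiced retroflex fricative is [ʐ], so the surface segment is [ʐ].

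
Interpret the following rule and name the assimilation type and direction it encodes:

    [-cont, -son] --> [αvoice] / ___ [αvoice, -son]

The shared variable α links the value of [voice] on the target to the same value on the neighbouring segment, so voicing is the feature that assimilates.
The conditioning segment sits to the right of the focus bar, meaning the trigger follows the segment that changes — regressive assimilation.

regressive voicing assimilation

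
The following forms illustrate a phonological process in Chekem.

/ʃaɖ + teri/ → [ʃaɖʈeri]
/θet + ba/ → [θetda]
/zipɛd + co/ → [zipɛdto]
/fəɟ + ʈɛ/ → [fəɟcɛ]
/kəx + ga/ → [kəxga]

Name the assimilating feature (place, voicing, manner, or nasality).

place

Underlying /t/ is realised as [ʈ] next to /ɖ/; /ɖ/ itself does not change.
The change alveolar → retroflex matches the place of the preceding /ɖ/, identifying this as place assimilation.
The other alternating forms pattern the same way: /b/ → [d] after /t/ (bilabial → alveolar, matching alveolar); /c/ → [t] after /d/ (palatal → alveolar, matching alveolar); /ʈ/ → [c] after /ɟ/ (retroflex → palatal, matching palatal) — only place changes, and always toward the preceding segment.
No alternation appears in [kəxga]: there the adjacent consonants already agree in place (/g/ and /x/ are both velar), so this form is consistent with the same rule.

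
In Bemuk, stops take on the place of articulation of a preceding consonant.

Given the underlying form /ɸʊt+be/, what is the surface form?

The rule targets /b/ (voiced bilabial stop), which sits after the trigger /t/ (alveolar).
A voiced alveolar stop is [d], so the surface segment is [d].

[ɸʊtde]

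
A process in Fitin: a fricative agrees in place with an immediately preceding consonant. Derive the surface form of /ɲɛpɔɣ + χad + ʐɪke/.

The rule targets /χ/ (voiceless uvular fricative), which sits after the trigger /ɣ/ (velar).
A voiceless velar fricative is [x], so the surface segment is [x].
The same rule applies at the second boundary: /ʐ/ → [z] next to /d/.

[ɲɛpɔɣxadzɪke]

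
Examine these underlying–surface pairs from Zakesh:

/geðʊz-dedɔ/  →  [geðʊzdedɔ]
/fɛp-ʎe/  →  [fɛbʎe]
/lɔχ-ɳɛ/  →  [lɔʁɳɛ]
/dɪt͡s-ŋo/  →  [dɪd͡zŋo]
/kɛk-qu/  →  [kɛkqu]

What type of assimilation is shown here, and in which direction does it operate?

regressive voicing assimilation

The segment that alternates is /p/, which surfaces as [b] when adjacent to /ʎ/.
The change voiceless → voiced matches the voicing of the following /ʎ/, identifying this as voicing assimilation.
Place and manner are unchanged, so the assimilation is partial, not total.
Checking the remaining alternations: /χ/ → [ʁ] before /ɳ/ (voiceless → voiced, matching voiced); /t͡s/ → [d͡z] before /ŋ/ (voiceless → voiced, matching voiced) — only voicing changes, and always toward the following segment.
Nothing changes in [geðʊzdedɔ], [kɛkqu]: there the adjacent consonants already agree in voicing (/z/ and /d/ are both voiced; /k/ and /q/ are both voiceless), so these forms are consistent with the same rule.
The trigger is the following segment, so the direction is regressive (anticipatory).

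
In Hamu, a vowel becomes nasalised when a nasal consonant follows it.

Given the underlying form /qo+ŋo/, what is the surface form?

[qõŋo]

The vowel /o/ is adjacent to the following nasal /ŋ/, so it acquires [+nasal] and surfaces as [õ].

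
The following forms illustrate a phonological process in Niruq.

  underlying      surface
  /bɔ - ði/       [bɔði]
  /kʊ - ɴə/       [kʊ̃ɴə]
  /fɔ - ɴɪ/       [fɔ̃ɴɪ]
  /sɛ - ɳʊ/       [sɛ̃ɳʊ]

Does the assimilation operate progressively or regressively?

The vowel /ʊ/ surfaces as nasalised [ʊ̃] next to the following nasal /ɴ/ — it has acquired the [+nasal] feature of its neighbour.
Likewise in the remaining data: /ɔ/ → [ɔ̃] before /ɴ/; /ɛ/ → [ɛ̃] before /ɳ/ — each time a vowel is nasalised next to a following nasal.
No change occurs in [bɔði] because the vowel at the boundary is adjacent to an oral consonant, not a nasal (/ɔ/ next to /ð/).
Because the conditioning nasal is to the right of the vowel that changes, the process is regressive (anticipatory).

regressive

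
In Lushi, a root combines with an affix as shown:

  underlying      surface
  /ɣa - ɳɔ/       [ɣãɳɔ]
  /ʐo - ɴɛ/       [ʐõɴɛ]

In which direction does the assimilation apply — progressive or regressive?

The vowel /a/ surfaces as nasalised [ã] next to the following nasal /ɳ/ — it has acquired the [+nasal] feature of its neighbour.
The other form shows the same pattern: /o/ → [õ] before /ɴ/ — each time a vowel is nasalised next to a following nasal.
Because the conditioning nasal is to the right of the vowel that changes, the process is regressive (anticipatory).

regressive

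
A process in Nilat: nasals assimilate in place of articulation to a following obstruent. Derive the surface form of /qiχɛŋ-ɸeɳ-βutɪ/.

The rule targets /ŋ/ (voiced velar nasal), which sits before the trigger /ɸ/ (bilabial).
Changing only its place to bilabial gives [m] — the voiced bilabial nasal.
At the second juncture, /ɳ/ likewise becomes [m] adjacent to /β/.

[qiχɛmɸemβutɪ]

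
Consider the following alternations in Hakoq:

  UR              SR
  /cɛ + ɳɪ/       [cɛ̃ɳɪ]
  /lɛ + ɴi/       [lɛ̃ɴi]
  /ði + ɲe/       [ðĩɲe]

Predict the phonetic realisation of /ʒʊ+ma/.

The data show regressive nasality assimilation (vowel nasalisation): /ɛ/ → [ɛ̃] before /ɳ/; /ɛ/ → [ɛ̃] before /ɴ/; /i/ → [ĩ] before /ɲ/ — a vowel is nasalised by an immediately following nasal consonant.
/ʊ/ sits next to the nasal /m/ and is therefore nasalised to [ʊ̃].

[ʒʊ̃ma]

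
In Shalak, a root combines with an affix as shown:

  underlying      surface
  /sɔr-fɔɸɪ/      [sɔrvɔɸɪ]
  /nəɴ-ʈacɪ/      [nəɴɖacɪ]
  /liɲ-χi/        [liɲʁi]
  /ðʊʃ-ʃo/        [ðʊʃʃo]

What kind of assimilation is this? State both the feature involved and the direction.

progressive voicing assimilation

The segment that alternates is /f/, which surfaces as [v] when adjacent to /r/.
/f/ is voiceless while /r/ is voiced; the output [v] is voiced, matching the trigger — so the feature that spreads is voicing.
Place and manner are unchanged, so the assimilation is partial, not total.
The same holds elsewhere in the data: /ʈ/ → [ɖ] after /ɴ/ (voiceless → voiced, matching voiced); /χ/ → [ʁ] after /ɲ/ (voiceless → voiced, matching voiced) — only voicing changes, and always toward the preceding segment.
No alternation appears in [ðʊʃʃo]: there the adjacent consonants already agree in voicing (/ʃ/ and /ʃ/ are both voiceless), so this form is consistent with the same rule.
Since the segment that changes follows the conditioning segment, the assimilation is progressive.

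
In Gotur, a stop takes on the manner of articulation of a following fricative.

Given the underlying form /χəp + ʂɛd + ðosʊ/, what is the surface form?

[χəɸʂɛzðosʊ]

/p/ is a voiceless bilabial stop. The following trigger /ʂ/ is a fricative, so /p/ must become a fricative as well.
The voiceless bilabial fricative is [ɸ], so /p/ → [ɸ].
At the second juncture, /d/ likewise becomes [z] adjacent to /ð/.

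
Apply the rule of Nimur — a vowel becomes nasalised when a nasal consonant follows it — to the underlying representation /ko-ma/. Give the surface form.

/o/ sits next to the nasal /m/ and is therefore nasalised to [õ].

[kõma]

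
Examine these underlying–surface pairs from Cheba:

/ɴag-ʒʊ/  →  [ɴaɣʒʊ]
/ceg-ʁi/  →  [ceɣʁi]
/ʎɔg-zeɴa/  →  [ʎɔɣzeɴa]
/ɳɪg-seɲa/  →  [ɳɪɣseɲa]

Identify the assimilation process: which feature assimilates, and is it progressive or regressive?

Underlying /g/ is realised as [ɣ] next to /ʒ/; /ʒ/ itself does not change.
/g/ is a stop while /ʒ/ is a fricative; the output [ɣ] is a fricative, matching the trigger — so the feature that spreads is manner.
Place and voice are unchanged, so the assimilation is partial, not total.
The other alternating forms pattern the same way: /g/ → [ɣ] before /ʁ/ (stop → fricative, matching a fricative); /g/ → [ɣ] before /z/ (stop → fricative, matching a fricative); /g/ → [ɣ] before /s/ (stop → fricative, matching a fricative) — only manner changes, and always toward the following segment.
The trigger is the following segment, so the direction is regressive (anticipatory).

regressive manner assimilation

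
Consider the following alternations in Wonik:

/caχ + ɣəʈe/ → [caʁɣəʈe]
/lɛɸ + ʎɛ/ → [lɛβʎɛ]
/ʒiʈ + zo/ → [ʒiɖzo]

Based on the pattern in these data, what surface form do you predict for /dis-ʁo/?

The data show regressive voicing assimilation: /χ/ → [ʁ] before /ɣ/; /ɸ/ → [β] before /ʎ/; /ʈ/ → [ɖ] before /z/. In each pair only voicing changes, matching the following consonant, while place and manner stay constant.
The rule targets /s/ (voiceless alveolar fricative), which sits before the trigger /ʁ/ (voiced).
A voiced alveolar fricative is [z], so the surface segment is [z].

[dizʁo]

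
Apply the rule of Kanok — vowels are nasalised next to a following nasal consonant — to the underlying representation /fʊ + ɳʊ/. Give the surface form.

/ʊ/ sits next to the nasal /ɳ/ and is therefore nasalised to [ʊ̃].

[fʊ̃ɳʊ]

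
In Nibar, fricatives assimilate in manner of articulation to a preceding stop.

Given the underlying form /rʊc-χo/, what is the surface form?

[rʊcqo]

/χ/ is a voiceless uvular fricative. The preceding trigger /c/ is a stop, so /χ/ must become a stop as well.
A voiceless uvular stop is [q], so the surface segment is [q].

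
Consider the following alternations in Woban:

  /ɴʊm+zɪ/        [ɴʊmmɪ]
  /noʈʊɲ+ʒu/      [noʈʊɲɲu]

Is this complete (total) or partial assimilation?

total assimilation

Underlying /z/ is realised as [m] next to /m/; /m/ itself does not change.
The output [m] is identical to the trigger /m/ — every feature (place, manner, voicing) has been copied — so this is total assimilation.
The other form behaves the same way: /ʒ/ → [ɲ] after /ɲ/ — in each case the output is a copy of the preceding consonant.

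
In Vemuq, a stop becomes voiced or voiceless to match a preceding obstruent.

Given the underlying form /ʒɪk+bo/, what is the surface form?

/b/ is a voiced bilabial stop. The preceding trigger /k/ is voiceless, so /b/ must become voiceless as well.
A voiceless bilabial stop is [p], so the surface segment is [p].

[ʒɪkpo]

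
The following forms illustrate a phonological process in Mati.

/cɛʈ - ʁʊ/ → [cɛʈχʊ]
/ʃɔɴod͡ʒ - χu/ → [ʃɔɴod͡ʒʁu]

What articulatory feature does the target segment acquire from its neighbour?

Comparing underlying and surface forms, /ʁ/ → [χ] is the alternation; the neighbouring /ʈ/ is constant.
/ʁ/ is voiced while /ʈ/ is voiceless; the output [χ] is voiceless, matching the trigger — so the feature that spreads is voicing.
The other alternating form patterns the same way: /χ/ → [ʁ] after /d͡ʒ/ (voiceless → voiced, matching voiced) — only voicing changes, and always toward the preceding segment.

voicing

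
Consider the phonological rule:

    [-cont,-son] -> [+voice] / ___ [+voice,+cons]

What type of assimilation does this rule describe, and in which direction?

The structural change is [+voice], and the conditioning segment [+voice,+cons] (a voiced consonant) is itself voiced, so the target comes to share the voicing of its neighbour — voicing assimilation.
Since the environment is written after the underscore, the trigger follows the target; the direction is regressive.

regressive voicing assimilation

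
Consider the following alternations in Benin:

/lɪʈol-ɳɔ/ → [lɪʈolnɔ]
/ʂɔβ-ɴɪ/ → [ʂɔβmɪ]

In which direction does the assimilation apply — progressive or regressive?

progressive

Comparing underlying and surface forms, /ɳ/ → [n] is the alternation; the neighbouring /l/ is constant.
The change retroflex → alveolar matches the place of the preceding /l/, identifying this as place assimilation.
The same holds elsewhere in the data: /ɴ/ → [m] after /β/ (uvular → bilabial, matching bilabial) — only place changes, and always toward the preceding segment.
The trigger is the preceding segment, so the direction is progressive (perseverative).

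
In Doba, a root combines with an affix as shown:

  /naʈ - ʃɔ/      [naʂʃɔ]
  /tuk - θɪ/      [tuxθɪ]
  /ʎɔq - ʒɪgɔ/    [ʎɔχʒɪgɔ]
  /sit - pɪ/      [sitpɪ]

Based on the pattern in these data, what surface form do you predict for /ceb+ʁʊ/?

[ceβʁʊ]

The data show regressive manner assimilation: /ʈ/ → [ʂ] before /ʃ/; /k/ → [x] before /θ/; /q/ → [χ] before /ʒ/. In each pair only manner changes, matching the following consonant, while place and voice stay constant.
No alternation appears in [sitpɪ]: there the adjacent consonants already agree in manner (/t/ and /p/ are both stops), so this form is consistent with the same rule.
/b/ is a voiced bilabial stop. The following trigger /ʁ/ is a fricative, so /b/ must become a fricative as well.
A voiced bilabial fricative is [β], so the surface segment is [β].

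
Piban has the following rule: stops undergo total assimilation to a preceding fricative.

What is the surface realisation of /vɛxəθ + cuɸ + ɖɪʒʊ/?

[vɛxəθθuɸɸɪʒʊ]

/c/ is the segment targeted by the rule; it sits immediately after /θ/, so it assimilates completely and surfaces as [θ].
At the second juncture, /ɖ/ likewise becomes [ɸ] adjacent to /ɸ/.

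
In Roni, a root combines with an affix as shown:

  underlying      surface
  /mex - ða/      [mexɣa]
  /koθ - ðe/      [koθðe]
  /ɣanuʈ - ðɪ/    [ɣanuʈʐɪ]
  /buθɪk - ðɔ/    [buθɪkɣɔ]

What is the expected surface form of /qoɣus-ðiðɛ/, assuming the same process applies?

The data show progressive place assimilation: /ð/ → [ɣ] after /x/; /ð/ → [ʐ] after /ʈ/; /ð/ → [ɣ] after /k/. In each pair only place changes, matching the preceding consonant, while manner and voice stay constant.
Nothing changes in [koθðe]: there the adjacent consonants already agree in place (/ð/ and /θ/ are both dental), so this form is consistent with the same rule.
The rule targets /ð/ (voiced dental fricative), which sits after the trigger /s/ (alveolar).
A voiced alveolar fricative is [z], so the surface segment is [z].

[qoɣusziðɛ]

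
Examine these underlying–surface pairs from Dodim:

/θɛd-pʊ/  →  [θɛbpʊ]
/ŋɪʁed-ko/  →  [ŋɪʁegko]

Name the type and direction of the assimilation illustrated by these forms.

Underlying /d/ is realised as [b] next to /p/; /p/ itself does not change.
/d/ is alveolar while /p/ is bilabial; the output [b] is bilabial, matching the trigger — so the feature that spreads is place.
Manner and voice are unchanged, so the assimilation is partial, not total.
The same holds elsewhere in the data: /d/ → [g] before /k/ (alveolar → velar, matching velar) — only place changes, and always toward the following segment.
Since the segment that changes precedes the conditioning segment, the assimilation is regressive.

regressive place assimilation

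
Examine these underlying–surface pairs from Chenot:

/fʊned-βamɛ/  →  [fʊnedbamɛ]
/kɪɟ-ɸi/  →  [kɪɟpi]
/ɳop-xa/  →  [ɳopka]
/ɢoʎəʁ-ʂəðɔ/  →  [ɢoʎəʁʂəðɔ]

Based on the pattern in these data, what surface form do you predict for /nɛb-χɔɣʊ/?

The data show progressive manner assimilation: /β/ → [b] after /d/; /ɸ/ → [p] after /ɟ/; /x/ → [k] after /p/. In each pair only manner changes, matching the preceding consonant, while place and voice stay constant.
No alternation appears in [ɢoʎəʁʂəðɔ]: there the adjacent consonants already agree in manner (/ʂ/ and /ʁ/ are both fricatives), so this form is consistent with the same rule.
The rule targets /χ/ (voiceless uvular fricative), which sits after the trigger /b/ (stop).
The voiceless uvular stop is [q], so /χ/ → [q].

[nɛbqɔɣʊ]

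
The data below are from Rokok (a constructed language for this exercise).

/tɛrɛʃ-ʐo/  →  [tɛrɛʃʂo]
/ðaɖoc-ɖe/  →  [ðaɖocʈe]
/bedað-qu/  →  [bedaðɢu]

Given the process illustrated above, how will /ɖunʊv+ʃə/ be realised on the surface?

[ɖunʊvʒə]

The data show progressive voicing assimilation: /ʐ/ → [ʂ] after /ʃ/; /ɖ/ → [ʈ] after /c/; /q/ → [ɢ] after /ð/. In each pair only voicing changes, matching the preceding consonant, while place and manner stay constant.
The rule targets /ʃ/ (voiceless postalveolar fricative), which sits after the trigger /v/ (voiced).
A voiced postalveolar fricative is [ʒ], so the surface segment is [ʒ].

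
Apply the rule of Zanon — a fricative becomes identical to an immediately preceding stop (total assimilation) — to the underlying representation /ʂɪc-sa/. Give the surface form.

[ʂɪcca]

/s/ is the segment targeted by the rule; it sits immediately after /c/, so it assimilates completely and surfaces as [c].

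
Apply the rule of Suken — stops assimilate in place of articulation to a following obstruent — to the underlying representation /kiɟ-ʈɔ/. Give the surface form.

[kiɖʈɔ]

The rule targets /ɟ/ (voiced palatal stop), which sits before the trigger /ʈ/ (retroflex).
The voiced retroflex stop is [ɖ], so /ɟ/ → [ɖ].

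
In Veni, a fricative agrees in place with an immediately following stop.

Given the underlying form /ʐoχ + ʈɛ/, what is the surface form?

/χ/ is a voiceless uvular fricative. The following trigger /ʈ/ is retroflex, so /χ/ must become retroflex as well.
Changing only its place to retroflex gives [ʂ] — the voiceless retroflex fricative.

[ʐoʂʈɛ]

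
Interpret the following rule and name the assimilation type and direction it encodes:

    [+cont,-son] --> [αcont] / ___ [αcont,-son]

regressive manner assimilation

The shared variable α links the value of [cont] on the target to that of the neighbouring obstruent. [cont] distinguishes stops from fricatives — a manner-of-articulation feature — so this is manner assimilation.
The conditioning segment sits to the right of the focus bar, meaning the trigger follows the segment that changes — regressive assimilation.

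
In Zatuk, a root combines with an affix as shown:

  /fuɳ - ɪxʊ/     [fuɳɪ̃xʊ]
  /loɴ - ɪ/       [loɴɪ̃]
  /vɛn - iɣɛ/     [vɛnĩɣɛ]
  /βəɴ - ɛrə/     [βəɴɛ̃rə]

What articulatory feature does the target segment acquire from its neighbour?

The vowel /ɪ/ surfaces as nasalised [ɪ̃] next to the preceding nasal /ɳ/ — it has acquired the [+nasal] feature of its neighbour.
Likewise in the remaining data: /ɪ/ → [ɪ̃] after /ɴ/; /i/ → [ĩ] after /n/; /ɛ/ → [ɛ̃] after /ɴ/ — each time a vowel is nasalised next to a preceding nasal.

nasality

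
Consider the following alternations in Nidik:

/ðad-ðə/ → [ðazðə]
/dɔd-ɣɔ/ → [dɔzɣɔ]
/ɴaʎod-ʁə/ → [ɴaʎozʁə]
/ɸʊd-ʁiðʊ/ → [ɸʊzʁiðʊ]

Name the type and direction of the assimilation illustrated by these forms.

regressive manner assimilation

Underlying /d/ is realised as [z] next to /ð/; /ð/ itself does not change.
The change stop → fricative matches the manner of the following /ð/, identifying this as manner assimilation.
Place and voice are unchanged, so the assimilation is partial, not total.
The same holds elsewhere in the data: /d/ → [z] before /ɣ/ (stop → fricative, matching a fricative); /d/ → [z] before /ʁ/ (stop → fricative, matching a fricative) — only manner changes, and always toward the following segment.
Since the segment that changes precedes the conditioning segment, the assimilation is regressive.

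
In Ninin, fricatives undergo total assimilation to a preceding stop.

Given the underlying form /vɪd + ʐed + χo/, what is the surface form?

/ʐ/ is the segment targeted by the rule; it sits immediately after /d/, so it assimilates completely and surfaces as [d].
The same rule applies at the second boundary: /χ/ → [d] next to /d/.

[vɪddeddo]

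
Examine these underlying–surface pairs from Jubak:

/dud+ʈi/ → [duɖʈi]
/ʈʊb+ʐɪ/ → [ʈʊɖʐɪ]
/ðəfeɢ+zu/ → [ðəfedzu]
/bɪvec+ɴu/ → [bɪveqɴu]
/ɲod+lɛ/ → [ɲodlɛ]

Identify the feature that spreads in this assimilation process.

place

Comparing underlying and surface forms, /d/ → [ɖ] is the alternation; the neighbouring /ʈ/ is constant.
/d/ is alveolar while /ʈ/ is retroflex; the output [ɖ] is retroflex, matching the trigger — so the feature that spreads is place.
Checking the remaining alternations: /b/ → [ɖ] before /ʐ/ (bilabial → retroflex, matching retroflex); /ɢ/ → [d] before /z/ (uvular → alveolar, matching alveolar); /c/ → [q] before /ɴ/ (palatal → uvular, matching uvular) — only place changes, and always toward the following segment.
No alternation appears in [ɲodlɛ]: there the adjacent consonants already agree in place (/d/ and /l/ are both alveolar), so this form is consistent with the same rule.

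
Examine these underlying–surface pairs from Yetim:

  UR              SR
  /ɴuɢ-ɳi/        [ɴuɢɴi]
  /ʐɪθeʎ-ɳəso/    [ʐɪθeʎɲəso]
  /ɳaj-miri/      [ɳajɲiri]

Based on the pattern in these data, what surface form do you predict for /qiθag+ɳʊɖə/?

The data show progressive place assimilation: /ɳ/ → [ɴ] after /ɢ/; /ɳ/ → [ɲ] after /ʎ/; /m/ → [ɲ] after /j/. In each pair only place changes, matching the preceding consonant, while manner and voice stay constant.
/ɳ/ is a voiced retroflex nasal. The preceding trigger /g/ is velar, so /ɳ/ must become velar as well.
Changing only its place to velar gives [ŋ] — the voiced velar nasal.

[qiθagŋʊɖə]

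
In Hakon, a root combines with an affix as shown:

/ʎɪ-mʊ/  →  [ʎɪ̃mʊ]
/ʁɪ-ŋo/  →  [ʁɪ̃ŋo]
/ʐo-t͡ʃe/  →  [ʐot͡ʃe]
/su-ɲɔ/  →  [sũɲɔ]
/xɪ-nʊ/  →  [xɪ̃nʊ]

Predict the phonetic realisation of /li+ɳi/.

[lĩɳi]

The data show regressive nasality assimilation (vowel nasalisation): /ɪ/ → [ɪ̃] before /m/; /ɪ/ → [ɪ̃] before /ŋ/; /u/ → [ũ] before /ɲ/; /ɪ/ → [ɪ̃] before /n/ — a vowel is nasalised by an immediately following nasal consonant.
No change occurs in [ʐot͡ʃe] because the vowel at the boundary is adjacent to an oral consonant, not a nasal (/o/ next to /t͡ʃ/).
The vowel /i/ is adjacent to the following nasal /ɳ/, so it acquires [+nasal] and surfaces as [ĩ].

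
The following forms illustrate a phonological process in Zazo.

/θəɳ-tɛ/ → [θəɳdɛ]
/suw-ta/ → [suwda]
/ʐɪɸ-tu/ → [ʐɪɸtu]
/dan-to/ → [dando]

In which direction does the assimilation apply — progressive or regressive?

The segment that alternates is /t/, which surfaces as [d] when adjacent to /ɳ/.
The change voiceless → voiced matches the voicing of the preceding /ɳ/, identifying this as voicing assimilation.
The other alternating forms pattern the same way: /t/ → [d] after /w/ (voiceless → voiced, matching voiced); /t/ → [d] after /n/ (voiceless → voiced, matching voiced) — only voicing changes, and always toward the preceding segment.
Nothing changes in [ʐɪɸtu]: there the adjacent consonants already agree in voicing (/t/ and /ɸ/ are both voiceless), so this form is consistent with the same rule.
Since the segment that changes follows the conditioning segment, the assimilation is progressive.

progressive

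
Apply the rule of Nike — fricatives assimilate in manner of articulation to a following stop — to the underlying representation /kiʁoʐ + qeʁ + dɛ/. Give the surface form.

[kiʁoɖqeɢdɛ]

The rule targets /ʐ/ (voiced retroflex fricative), which sits before the trigger /q/ (stop).
A voiced retroflex stop is [ɖ], so the surface segment is [ɖ].
At the second juncture, /ʁ/ likewise becomes [ɢ] adjacent to /d/.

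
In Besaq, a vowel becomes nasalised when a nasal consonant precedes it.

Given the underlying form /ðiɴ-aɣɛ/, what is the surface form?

/a/ sits next to the nasal /ɴ/ and is therefore nasalised to [ã].

[ðiɴãɣɛ]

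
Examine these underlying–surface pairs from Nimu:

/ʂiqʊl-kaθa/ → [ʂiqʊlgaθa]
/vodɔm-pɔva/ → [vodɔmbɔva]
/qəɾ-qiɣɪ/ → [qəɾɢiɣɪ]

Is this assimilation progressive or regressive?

Underlying /k/ is realised as [g] next to /l/; /l/ itself does not change.
/k/ is voiceless while /l/ is voiced; the output [g] is voiced, matching the trigger — so the feature that spreads is voicing.
The same holds elsewhere in the data: /p/ → [b] after /m/ (voiceless → voiced, matching voiced); /q/ → [ɢ] after /ɾ/ (voiceless → voiced, matching voiced) — only voicing changes, and always toward the preceding segment.
The trigger is the preceding segment, so the direction is progressive (perseverative).

progressive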